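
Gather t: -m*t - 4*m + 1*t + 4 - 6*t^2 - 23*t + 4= -4*m - 6*t^2 + t*(-m - 22) + 8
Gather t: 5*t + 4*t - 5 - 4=9*t - 9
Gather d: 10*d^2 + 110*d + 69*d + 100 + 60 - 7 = 10*d^2 + 179*d + 153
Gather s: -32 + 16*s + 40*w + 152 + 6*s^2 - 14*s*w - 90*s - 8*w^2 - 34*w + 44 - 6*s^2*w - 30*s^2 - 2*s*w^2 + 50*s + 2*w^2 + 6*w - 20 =s^2*(-6*w - 24) + s*(-2*w^2 - 14*w - 24) - 6*w^2 + 12*w + 144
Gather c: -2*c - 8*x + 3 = -2*c - 8*x + 3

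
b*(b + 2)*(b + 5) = b^3 + 7*b^2 + 10*b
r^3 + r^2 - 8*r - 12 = (r - 3)*(r + 2)^2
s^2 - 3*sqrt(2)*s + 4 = (s - 2*sqrt(2))*(s - sqrt(2))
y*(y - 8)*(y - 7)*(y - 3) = y^4 - 18*y^3 + 101*y^2 - 168*y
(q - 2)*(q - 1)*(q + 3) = q^3 - 7*q + 6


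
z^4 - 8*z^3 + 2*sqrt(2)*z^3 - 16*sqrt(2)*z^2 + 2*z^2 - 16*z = z*(z - 8)*(z + sqrt(2))^2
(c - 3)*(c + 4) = c^2 + c - 12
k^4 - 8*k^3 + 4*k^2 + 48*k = k*(k - 6)*(k - 4)*(k + 2)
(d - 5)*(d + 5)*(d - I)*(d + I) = d^4 - 24*d^2 - 25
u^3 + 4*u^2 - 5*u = u*(u - 1)*(u + 5)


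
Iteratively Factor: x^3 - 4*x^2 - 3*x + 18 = (x - 3)*(x^2 - x - 6) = (x - 3)*(x + 2)*(x - 3)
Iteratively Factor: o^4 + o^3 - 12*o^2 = (o - 3)*(o^3 + 4*o^2) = o*(o - 3)*(o^2 + 4*o) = o^2*(o - 3)*(o + 4)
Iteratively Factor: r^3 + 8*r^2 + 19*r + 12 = (r + 1)*(r^2 + 7*r + 12) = (r + 1)*(r + 4)*(r + 3)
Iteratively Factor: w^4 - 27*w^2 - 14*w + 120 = (w + 3)*(w^3 - 3*w^2 - 18*w + 40) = (w + 3)*(w + 4)*(w^2 - 7*w + 10) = (w - 2)*(w + 3)*(w + 4)*(w - 5)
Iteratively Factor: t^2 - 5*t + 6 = (t - 3)*(t - 2)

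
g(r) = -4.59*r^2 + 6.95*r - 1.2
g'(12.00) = -103.21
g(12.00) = -578.76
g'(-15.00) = 144.65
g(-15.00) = -1138.20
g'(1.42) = -6.09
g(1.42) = -0.59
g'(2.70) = -17.84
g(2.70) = -15.90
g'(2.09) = -12.24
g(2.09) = -6.72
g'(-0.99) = 16.04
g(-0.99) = -12.58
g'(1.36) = -5.53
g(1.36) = -0.24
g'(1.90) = -10.49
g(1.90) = -4.56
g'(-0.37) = 10.35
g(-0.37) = -4.40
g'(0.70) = 0.52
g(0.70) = 1.42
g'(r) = 6.95 - 9.18*r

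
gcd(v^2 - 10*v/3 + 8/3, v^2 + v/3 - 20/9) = v - 4/3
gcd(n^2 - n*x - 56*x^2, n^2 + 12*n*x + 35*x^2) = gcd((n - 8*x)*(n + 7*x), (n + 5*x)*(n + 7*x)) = n + 7*x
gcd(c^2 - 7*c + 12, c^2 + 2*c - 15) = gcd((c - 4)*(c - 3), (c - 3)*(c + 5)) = c - 3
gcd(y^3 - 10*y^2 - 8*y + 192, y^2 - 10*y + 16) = y - 8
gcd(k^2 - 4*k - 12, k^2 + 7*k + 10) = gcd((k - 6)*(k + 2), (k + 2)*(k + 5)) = k + 2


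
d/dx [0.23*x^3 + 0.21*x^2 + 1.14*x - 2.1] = 0.69*x^2 + 0.42*x + 1.14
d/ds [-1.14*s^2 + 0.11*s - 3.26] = 0.11 - 2.28*s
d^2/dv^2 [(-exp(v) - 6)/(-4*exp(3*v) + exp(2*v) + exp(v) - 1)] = (64*exp(6*v) + 852*exp(5*v) - 247*exp(4*v) - 77*exp(3*v) - 192*exp(2*v) + 31*exp(v) + 7)*exp(v)/(64*exp(9*v) - 48*exp(8*v) - 36*exp(7*v) + 71*exp(6*v) - 15*exp(5*v) - 24*exp(4*v) + 17*exp(3*v) - 3*exp(v) + 1)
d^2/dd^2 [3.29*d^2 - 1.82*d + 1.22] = 6.58000000000000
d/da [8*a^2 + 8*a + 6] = 16*a + 8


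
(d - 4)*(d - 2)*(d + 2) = d^3 - 4*d^2 - 4*d + 16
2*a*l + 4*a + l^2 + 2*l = (2*a + l)*(l + 2)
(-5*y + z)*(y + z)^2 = -5*y^3 - 9*y^2*z - 3*y*z^2 + z^3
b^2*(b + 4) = b^3 + 4*b^2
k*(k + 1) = k^2 + k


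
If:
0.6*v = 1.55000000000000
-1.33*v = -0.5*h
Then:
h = 6.87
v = 2.58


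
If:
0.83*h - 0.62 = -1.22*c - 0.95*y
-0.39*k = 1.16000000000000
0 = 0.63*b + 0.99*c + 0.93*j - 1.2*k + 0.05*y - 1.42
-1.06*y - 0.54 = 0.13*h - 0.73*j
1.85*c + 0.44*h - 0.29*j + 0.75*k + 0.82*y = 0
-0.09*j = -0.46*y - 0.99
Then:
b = -1.34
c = 1.59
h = 1.54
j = -2.95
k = -2.97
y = -2.73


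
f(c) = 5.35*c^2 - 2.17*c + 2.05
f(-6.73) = 258.97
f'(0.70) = 5.32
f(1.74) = 14.47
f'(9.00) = 94.13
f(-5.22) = 159.16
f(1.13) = 6.43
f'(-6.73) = -74.18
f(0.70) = 3.15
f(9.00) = 415.87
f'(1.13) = 9.92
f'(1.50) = 13.88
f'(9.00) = 94.13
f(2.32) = 25.81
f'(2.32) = 22.65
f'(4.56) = 46.62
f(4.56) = 103.40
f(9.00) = 415.87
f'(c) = 10.7*c - 2.17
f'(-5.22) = -58.02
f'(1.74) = 16.45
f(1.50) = 10.83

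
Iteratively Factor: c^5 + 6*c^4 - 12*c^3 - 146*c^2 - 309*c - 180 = (c - 5)*(c^4 + 11*c^3 + 43*c^2 + 69*c + 36) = (c - 5)*(c + 1)*(c^3 + 10*c^2 + 33*c + 36) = (c - 5)*(c + 1)*(c + 3)*(c^2 + 7*c + 12) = (c - 5)*(c + 1)*(c + 3)^2*(c + 4)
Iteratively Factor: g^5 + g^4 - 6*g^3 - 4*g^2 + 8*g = (g - 1)*(g^4 + 2*g^3 - 4*g^2 - 8*g) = (g - 2)*(g - 1)*(g^3 + 4*g^2 + 4*g) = g*(g - 2)*(g - 1)*(g^2 + 4*g + 4) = g*(g - 2)*(g - 1)*(g + 2)*(g + 2)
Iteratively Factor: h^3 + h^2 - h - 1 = (h + 1)*(h^2 - 1) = (h - 1)*(h + 1)*(h + 1)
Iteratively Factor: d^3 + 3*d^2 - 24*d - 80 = (d - 5)*(d^2 + 8*d + 16) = (d - 5)*(d + 4)*(d + 4)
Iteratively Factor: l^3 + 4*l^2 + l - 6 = (l + 3)*(l^2 + l - 2) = (l - 1)*(l + 3)*(l + 2)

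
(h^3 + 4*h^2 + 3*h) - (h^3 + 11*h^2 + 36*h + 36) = -7*h^2 - 33*h - 36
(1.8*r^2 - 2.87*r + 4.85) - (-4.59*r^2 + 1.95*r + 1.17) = 6.39*r^2 - 4.82*r + 3.68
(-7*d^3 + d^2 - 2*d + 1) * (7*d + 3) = -49*d^4 - 14*d^3 - 11*d^2 + d + 3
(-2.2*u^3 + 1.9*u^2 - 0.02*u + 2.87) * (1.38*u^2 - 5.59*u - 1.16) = -3.036*u^5 + 14.92*u^4 - 8.0966*u^3 + 1.8684*u^2 - 16.0201*u - 3.3292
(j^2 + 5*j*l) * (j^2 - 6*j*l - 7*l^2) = j^4 - j^3*l - 37*j^2*l^2 - 35*j*l^3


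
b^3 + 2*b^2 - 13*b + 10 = (b - 2)*(b - 1)*(b + 5)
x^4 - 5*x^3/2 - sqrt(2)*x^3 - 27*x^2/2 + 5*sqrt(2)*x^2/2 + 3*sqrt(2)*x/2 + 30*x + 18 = (x - 3)*(x + 1/2)*(x - 3*sqrt(2))*(x + 2*sqrt(2))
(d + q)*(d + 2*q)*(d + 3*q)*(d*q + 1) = d^4*q + 6*d^3*q^2 + d^3 + 11*d^2*q^3 + 6*d^2*q + 6*d*q^4 + 11*d*q^2 + 6*q^3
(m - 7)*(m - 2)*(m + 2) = m^3 - 7*m^2 - 4*m + 28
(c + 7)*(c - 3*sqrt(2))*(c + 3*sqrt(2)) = c^3 + 7*c^2 - 18*c - 126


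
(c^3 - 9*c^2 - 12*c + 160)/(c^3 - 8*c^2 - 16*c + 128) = (c - 5)/(c - 4)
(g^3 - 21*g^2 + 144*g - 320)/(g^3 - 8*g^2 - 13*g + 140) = (g^2 - 16*g + 64)/(g^2 - 3*g - 28)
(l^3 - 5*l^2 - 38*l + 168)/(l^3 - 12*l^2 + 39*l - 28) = (l + 6)/(l - 1)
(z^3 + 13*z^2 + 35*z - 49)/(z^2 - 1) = (z^2 + 14*z + 49)/(z + 1)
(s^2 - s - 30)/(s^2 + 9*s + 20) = (s - 6)/(s + 4)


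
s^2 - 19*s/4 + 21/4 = (s - 3)*(s - 7/4)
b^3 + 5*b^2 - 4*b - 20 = (b - 2)*(b + 2)*(b + 5)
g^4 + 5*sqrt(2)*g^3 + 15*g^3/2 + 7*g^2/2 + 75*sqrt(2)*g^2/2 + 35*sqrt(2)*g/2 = g*(g + 1/2)*(g + 7)*(g + 5*sqrt(2))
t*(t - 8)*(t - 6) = t^3 - 14*t^2 + 48*t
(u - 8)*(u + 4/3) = u^2 - 20*u/3 - 32/3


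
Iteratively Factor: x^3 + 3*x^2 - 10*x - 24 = (x + 2)*(x^2 + x - 12) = (x + 2)*(x + 4)*(x - 3)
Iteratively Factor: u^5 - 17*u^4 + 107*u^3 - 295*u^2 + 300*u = (u - 4)*(u^4 - 13*u^3 + 55*u^2 - 75*u) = (u - 5)*(u - 4)*(u^3 - 8*u^2 + 15*u) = u*(u - 5)*(u - 4)*(u^2 - 8*u + 15) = u*(u - 5)*(u - 4)*(u - 3)*(u - 5)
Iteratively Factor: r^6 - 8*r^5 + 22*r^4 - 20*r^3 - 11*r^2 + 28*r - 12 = (r + 1)*(r^5 - 9*r^4 + 31*r^3 - 51*r^2 + 40*r - 12) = (r - 1)*(r + 1)*(r^4 - 8*r^3 + 23*r^2 - 28*r + 12) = (r - 2)*(r - 1)*(r + 1)*(r^3 - 6*r^2 + 11*r - 6) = (r - 2)^2*(r - 1)*(r + 1)*(r^2 - 4*r + 3) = (r - 2)^2*(r - 1)^2*(r + 1)*(r - 3)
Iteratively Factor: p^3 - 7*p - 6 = (p + 1)*(p^2 - p - 6) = (p - 3)*(p + 1)*(p + 2)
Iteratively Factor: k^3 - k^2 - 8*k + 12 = (k - 2)*(k^2 + k - 6) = (k - 2)*(k + 3)*(k - 2)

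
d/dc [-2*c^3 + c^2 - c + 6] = -6*c^2 + 2*c - 1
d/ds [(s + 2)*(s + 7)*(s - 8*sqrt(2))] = 3*s^2 - 16*sqrt(2)*s + 18*s - 72*sqrt(2) + 14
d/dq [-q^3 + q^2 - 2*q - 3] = -3*q^2 + 2*q - 2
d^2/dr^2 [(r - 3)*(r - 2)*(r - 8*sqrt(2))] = 6*r - 16*sqrt(2) - 10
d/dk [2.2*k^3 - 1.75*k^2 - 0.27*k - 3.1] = 6.6*k^2 - 3.5*k - 0.27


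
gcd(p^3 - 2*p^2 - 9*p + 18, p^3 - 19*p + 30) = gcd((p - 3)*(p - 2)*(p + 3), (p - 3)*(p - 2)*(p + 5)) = p^2 - 5*p + 6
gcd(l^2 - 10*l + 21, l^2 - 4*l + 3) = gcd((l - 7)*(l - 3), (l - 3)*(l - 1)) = l - 3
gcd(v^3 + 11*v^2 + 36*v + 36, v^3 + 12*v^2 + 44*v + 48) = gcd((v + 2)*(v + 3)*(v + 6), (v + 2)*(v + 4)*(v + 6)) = v^2 + 8*v + 12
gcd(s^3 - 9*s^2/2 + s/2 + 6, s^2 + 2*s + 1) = s + 1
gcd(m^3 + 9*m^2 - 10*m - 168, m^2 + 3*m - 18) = m + 6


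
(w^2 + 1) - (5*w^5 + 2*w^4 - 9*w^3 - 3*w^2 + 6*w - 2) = -5*w^5 - 2*w^4 + 9*w^3 + 4*w^2 - 6*w + 3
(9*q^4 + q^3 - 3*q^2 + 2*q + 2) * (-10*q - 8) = -90*q^5 - 82*q^4 + 22*q^3 + 4*q^2 - 36*q - 16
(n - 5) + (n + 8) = 2*n + 3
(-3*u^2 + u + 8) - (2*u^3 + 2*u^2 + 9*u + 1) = -2*u^3 - 5*u^2 - 8*u + 7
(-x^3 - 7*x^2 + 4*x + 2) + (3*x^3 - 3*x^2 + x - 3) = 2*x^3 - 10*x^2 + 5*x - 1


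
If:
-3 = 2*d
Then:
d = -3/2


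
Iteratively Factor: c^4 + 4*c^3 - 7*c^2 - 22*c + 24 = (c - 1)*(c^3 + 5*c^2 - 2*c - 24) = (c - 1)*(c + 3)*(c^2 + 2*c - 8) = (c - 1)*(c + 3)*(c + 4)*(c - 2)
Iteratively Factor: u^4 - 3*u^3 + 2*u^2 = (u - 2)*(u^3 - u^2) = u*(u - 2)*(u^2 - u) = u*(u - 2)*(u - 1)*(u)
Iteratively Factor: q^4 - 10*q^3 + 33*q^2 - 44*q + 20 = (q - 1)*(q^3 - 9*q^2 + 24*q - 20) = (q - 2)*(q - 1)*(q^2 - 7*q + 10) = (q - 5)*(q - 2)*(q - 1)*(q - 2)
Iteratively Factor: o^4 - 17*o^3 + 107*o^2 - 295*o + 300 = (o - 3)*(o^3 - 14*o^2 + 65*o - 100) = (o - 5)*(o - 3)*(o^2 - 9*o + 20) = (o - 5)^2*(o - 3)*(o - 4)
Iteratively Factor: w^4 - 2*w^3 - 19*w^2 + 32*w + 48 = (w + 1)*(w^3 - 3*w^2 - 16*w + 48) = (w + 1)*(w + 4)*(w^2 - 7*w + 12) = (w - 4)*(w + 1)*(w + 4)*(w - 3)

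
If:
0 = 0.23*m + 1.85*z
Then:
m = -8.04347826086956*z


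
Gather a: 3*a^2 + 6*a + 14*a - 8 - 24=3*a^2 + 20*a - 32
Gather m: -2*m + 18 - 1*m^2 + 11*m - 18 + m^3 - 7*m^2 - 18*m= m^3 - 8*m^2 - 9*m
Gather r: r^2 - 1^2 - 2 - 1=r^2 - 4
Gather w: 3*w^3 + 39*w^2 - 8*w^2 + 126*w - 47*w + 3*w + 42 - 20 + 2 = 3*w^3 + 31*w^2 + 82*w + 24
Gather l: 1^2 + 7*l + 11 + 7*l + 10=14*l + 22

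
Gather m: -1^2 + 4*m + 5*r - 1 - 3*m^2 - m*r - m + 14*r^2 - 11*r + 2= -3*m^2 + m*(3 - r) + 14*r^2 - 6*r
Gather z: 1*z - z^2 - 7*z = -z^2 - 6*z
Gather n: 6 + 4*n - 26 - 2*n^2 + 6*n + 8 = -2*n^2 + 10*n - 12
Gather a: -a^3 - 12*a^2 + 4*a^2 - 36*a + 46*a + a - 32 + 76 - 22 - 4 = -a^3 - 8*a^2 + 11*a + 18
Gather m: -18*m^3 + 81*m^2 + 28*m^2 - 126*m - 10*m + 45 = -18*m^3 + 109*m^2 - 136*m + 45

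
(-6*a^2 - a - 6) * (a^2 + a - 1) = -6*a^4 - 7*a^3 - a^2 - 5*a + 6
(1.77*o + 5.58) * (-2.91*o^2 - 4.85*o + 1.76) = -5.1507*o^3 - 24.8223*o^2 - 23.9478*o + 9.8208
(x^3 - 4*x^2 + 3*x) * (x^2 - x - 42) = x^5 - 5*x^4 - 35*x^3 + 165*x^2 - 126*x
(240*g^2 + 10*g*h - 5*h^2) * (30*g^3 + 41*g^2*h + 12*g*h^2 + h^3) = 7200*g^5 + 10140*g^4*h + 3140*g^3*h^2 + 155*g^2*h^3 - 50*g*h^4 - 5*h^5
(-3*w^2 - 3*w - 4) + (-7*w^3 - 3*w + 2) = -7*w^3 - 3*w^2 - 6*w - 2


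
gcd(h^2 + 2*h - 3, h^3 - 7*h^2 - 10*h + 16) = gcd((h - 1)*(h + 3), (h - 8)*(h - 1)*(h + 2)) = h - 1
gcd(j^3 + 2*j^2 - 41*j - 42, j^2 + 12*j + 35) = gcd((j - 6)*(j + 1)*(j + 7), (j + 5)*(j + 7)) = j + 7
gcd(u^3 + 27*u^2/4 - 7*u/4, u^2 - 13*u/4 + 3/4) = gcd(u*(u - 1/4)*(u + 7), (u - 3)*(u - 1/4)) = u - 1/4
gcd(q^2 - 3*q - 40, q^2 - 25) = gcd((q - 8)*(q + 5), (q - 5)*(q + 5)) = q + 5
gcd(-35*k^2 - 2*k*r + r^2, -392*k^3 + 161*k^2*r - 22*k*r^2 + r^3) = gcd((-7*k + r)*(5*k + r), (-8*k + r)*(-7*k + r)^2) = -7*k + r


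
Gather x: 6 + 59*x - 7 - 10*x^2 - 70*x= -10*x^2 - 11*x - 1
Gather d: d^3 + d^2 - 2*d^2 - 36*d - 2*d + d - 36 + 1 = d^3 - d^2 - 37*d - 35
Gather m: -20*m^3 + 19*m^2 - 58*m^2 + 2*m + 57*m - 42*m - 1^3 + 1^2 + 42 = -20*m^3 - 39*m^2 + 17*m + 42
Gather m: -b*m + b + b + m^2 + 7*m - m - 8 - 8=2*b + m^2 + m*(6 - b) - 16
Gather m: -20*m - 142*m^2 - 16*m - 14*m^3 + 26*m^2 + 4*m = -14*m^3 - 116*m^2 - 32*m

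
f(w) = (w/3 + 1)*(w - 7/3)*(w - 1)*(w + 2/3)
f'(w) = (w/3 + 1)*(w - 7/3)*(w - 1) + (w/3 + 1)*(w - 7/3)*(w + 2/3) + (w/3 + 1)*(w - 1)*(w + 2/3) + (w - 7/3)*(w - 1)*(w + 2/3)/3 = 4*w^3/3 + w^2/3 - 142*w/27 + 17/27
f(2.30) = -0.23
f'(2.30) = 6.52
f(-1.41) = -3.55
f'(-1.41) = 4.97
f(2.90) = 7.55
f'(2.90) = 20.70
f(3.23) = 16.18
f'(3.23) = 32.05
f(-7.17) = 701.86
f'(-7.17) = -435.99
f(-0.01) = 1.55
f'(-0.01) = 0.68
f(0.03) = 1.57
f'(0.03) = 0.47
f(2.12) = -1.14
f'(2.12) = 3.68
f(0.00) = 1.56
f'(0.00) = 0.63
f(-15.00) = 15900.44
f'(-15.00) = -4345.48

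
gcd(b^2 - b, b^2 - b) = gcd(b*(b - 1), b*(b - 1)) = b^2 - b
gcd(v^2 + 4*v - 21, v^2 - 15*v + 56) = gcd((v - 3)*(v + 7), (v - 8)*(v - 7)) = 1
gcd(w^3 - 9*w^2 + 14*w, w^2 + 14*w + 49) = 1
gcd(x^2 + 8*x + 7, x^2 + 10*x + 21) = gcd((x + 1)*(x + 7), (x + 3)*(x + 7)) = x + 7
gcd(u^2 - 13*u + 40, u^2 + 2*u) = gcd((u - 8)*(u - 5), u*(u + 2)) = 1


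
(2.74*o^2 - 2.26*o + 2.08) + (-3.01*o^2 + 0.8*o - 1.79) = -0.27*o^2 - 1.46*o + 0.29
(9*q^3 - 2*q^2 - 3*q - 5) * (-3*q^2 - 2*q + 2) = -27*q^5 - 12*q^4 + 31*q^3 + 17*q^2 + 4*q - 10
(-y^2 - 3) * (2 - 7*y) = 7*y^3 - 2*y^2 + 21*y - 6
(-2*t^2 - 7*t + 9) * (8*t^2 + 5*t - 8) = -16*t^4 - 66*t^3 + 53*t^2 + 101*t - 72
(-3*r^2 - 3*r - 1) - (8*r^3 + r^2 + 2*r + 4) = -8*r^3 - 4*r^2 - 5*r - 5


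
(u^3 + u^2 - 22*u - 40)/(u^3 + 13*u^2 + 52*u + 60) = (u^2 - u - 20)/(u^2 + 11*u + 30)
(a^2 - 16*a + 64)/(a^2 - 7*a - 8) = (a - 8)/(a + 1)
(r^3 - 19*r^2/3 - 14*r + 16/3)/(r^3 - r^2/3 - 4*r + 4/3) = (r - 8)/(r - 2)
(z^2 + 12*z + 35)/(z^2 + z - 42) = (z + 5)/(z - 6)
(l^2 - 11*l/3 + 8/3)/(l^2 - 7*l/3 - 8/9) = 3*(l - 1)/(3*l + 1)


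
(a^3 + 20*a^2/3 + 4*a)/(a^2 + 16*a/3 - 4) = a*(3*a + 2)/(3*a - 2)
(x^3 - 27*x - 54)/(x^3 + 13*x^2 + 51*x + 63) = (x - 6)/(x + 7)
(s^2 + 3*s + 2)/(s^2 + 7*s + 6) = (s + 2)/(s + 6)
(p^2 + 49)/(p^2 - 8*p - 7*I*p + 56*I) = (p + 7*I)/(p - 8)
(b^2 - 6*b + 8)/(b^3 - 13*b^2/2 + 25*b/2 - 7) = 2*(b - 4)/(2*b^2 - 9*b + 7)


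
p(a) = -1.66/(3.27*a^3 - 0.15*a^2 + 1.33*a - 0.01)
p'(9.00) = 0.00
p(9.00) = -0.00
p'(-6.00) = 0.00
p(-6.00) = 0.00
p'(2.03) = 0.08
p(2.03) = -0.06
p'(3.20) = 0.01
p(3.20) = -0.02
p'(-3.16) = 0.01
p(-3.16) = 0.02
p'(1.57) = 0.20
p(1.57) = -0.12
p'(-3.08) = 0.02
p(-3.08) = 0.02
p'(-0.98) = 0.89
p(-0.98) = 0.37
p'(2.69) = 0.03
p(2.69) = -0.03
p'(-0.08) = 165.98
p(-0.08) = 13.95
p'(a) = -1.66*(-9.81*a^2 + 0.3*a - 1.33)/(3.27*a^3 - 0.15*a^2 + 1.33*a - 0.01)^2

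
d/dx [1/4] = 0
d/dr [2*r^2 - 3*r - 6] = 4*r - 3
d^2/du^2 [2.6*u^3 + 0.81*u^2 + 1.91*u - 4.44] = 15.6*u + 1.62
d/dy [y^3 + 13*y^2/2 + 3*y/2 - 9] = 3*y^2 + 13*y + 3/2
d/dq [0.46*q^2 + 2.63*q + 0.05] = 0.92*q + 2.63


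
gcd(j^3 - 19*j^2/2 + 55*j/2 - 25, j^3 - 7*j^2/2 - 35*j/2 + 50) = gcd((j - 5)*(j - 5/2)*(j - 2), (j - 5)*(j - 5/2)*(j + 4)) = j^2 - 15*j/2 + 25/2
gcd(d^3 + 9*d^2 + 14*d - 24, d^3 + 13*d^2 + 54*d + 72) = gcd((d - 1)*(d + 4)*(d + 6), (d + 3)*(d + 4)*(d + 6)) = d^2 + 10*d + 24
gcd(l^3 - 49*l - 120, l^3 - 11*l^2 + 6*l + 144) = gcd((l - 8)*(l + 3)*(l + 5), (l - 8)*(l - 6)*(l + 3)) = l^2 - 5*l - 24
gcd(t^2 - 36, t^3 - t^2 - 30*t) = t - 6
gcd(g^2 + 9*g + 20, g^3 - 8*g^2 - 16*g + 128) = g + 4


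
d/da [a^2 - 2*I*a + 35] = 2*a - 2*I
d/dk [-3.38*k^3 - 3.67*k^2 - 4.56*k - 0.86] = -10.14*k^2 - 7.34*k - 4.56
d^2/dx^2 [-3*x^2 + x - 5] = -6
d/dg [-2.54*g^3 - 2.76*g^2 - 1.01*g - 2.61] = -7.62*g^2 - 5.52*g - 1.01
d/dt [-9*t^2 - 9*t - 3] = -18*t - 9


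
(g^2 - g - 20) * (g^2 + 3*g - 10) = g^4 + 2*g^3 - 33*g^2 - 50*g + 200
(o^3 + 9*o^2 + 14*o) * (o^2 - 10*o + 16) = o^5 - o^4 - 60*o^3 + 4*o^2 + 224*o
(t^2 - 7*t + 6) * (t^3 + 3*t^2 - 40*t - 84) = t^5 - 4*t^4 - 55*t^3 + 214*t^2 + 348*t - 504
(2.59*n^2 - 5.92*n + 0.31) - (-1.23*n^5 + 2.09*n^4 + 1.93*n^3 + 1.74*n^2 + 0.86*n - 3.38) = 1.23*n^5 - 2.09*n^4 - 1.93*n^3 + 0.85*n^2 - 6.78*n + 3.69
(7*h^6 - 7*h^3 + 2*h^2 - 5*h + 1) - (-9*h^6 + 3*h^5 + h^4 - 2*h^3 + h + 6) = 16*h^6 - 3*h^5 - h^4 - 5*h^3 + 2*h^2 - 6*h - 5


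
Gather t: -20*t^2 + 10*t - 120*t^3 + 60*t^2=-120*t^3 + 40*t^2 + 10*t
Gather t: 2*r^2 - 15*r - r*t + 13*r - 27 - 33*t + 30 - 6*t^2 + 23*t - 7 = 2*r^2 - 2*r - 6*t^2 + t*(-r - 10) - 4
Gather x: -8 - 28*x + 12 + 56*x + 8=28*x + 12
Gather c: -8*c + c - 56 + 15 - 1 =-7*c - 42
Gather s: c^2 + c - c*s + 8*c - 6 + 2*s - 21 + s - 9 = c^2 + 9*c + s*(3 - c) - 36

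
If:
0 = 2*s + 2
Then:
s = -1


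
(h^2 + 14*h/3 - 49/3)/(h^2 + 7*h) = (h - 7/3)/h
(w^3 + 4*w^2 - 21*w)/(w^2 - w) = (w^2 + 4*w - 21)/(w - 1)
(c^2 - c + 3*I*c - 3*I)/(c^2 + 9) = (c - 1)/(c - 3*I)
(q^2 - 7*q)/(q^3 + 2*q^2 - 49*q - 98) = q/(q^2 + 9*q + 14)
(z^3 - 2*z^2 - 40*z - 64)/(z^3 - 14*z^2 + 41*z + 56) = (z^2 + 6*z + 8)/(z^2 - 6*z - 7)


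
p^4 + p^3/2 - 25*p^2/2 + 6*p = p*(p - 3)*(p - 1/2)*(p + 4)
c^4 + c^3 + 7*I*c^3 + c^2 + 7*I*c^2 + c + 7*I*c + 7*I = (c + 1)*(c - I)*(c + I)*(c + 7*I)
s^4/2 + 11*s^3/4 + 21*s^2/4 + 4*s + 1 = (s/2 + 1/2)*(s + 1/2)*(s + 2)^2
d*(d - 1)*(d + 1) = d^3 - d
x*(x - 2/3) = x^2 - 2*x/3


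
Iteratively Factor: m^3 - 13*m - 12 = (m + 3)*(m^2 - 3*m - 4) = (m - 4)*(m + 3)*(m + 1)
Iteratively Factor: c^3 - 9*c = (c - 3)*(c^2 + 3*c) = c*(c - 3)*(c + 3)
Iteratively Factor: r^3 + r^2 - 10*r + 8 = (r - 1)*(r^2 + 2*r - 8) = (r - 1)*(r + 4)*(r - 2)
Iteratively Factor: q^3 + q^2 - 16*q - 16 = (q - 4)*(q^2 + 5*q + 4) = (q - 4)*(q + 1)*(q + 4)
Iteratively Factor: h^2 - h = (h - 1)*(h)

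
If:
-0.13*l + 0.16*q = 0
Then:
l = 1.23076923076923*q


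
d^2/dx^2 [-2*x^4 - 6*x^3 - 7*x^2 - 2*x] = -24*x^2 - 36*x - 14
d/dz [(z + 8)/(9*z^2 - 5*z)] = (-9*z^2 - 144*z + 40)/(z^2*(81*z^2 - 90*z + 25))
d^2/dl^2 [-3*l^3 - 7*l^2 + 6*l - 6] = -18*l - 14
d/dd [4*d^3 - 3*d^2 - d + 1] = 12*d^2 - 6*d - 1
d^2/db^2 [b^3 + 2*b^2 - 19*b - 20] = 6*b + 4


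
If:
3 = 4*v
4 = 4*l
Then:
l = 1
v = 3/4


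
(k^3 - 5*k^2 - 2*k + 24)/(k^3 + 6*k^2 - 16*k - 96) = (k^2 - k - 6)/(k^2 + 10*k + 24)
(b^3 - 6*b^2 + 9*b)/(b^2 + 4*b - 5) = b*(b^2 - 6*b + 9)/(b^2 + 4*b - 5)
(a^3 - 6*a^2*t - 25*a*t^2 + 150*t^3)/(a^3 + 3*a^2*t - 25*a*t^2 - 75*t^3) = (a - 6*t)/(a + 3*t)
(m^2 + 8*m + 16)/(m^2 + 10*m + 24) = (m + 4)/(m + 6)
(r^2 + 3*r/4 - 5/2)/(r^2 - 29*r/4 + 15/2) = (r + 2)/(r - 6)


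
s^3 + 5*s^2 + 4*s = s*(s + 1)*(s + 4)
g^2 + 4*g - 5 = (g - 1)*(g + 5)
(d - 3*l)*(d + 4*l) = d^2 + d*l - 12*l^2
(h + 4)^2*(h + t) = h^3 + h^2*t + 8*h^2 + 8*h*t + 16*h + 16*t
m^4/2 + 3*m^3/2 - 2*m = m*(m/2 + 1)*(m - 1)*(m + 2)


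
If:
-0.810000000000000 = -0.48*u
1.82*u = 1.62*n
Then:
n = 1.90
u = 1.69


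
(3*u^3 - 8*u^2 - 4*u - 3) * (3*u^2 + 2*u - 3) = 9*u^5 - 18*u^4 - 37*u^3 + 7*u^2 + 6*u + 9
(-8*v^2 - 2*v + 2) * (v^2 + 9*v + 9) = -8*v^4 - 74*v^3 - 88*v^2 + 18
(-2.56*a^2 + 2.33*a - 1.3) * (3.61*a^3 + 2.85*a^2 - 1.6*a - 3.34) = -9.2416*a^5 + 1.1153*a^4 + 6.0435*a^3 + 1.1174*a^2 - 5.7022*a + 4.342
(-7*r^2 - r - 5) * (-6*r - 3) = 42*r^3 + 27*r^2 + 33*r + 15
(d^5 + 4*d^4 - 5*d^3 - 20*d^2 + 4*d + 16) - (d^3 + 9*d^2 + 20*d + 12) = d^5 + 4*d^4 - 6*d^3 - 29*d^2 - 16*d + 4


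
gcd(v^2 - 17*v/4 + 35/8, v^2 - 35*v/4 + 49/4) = v - 7/4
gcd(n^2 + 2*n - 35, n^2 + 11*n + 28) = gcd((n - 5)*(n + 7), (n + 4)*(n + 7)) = n + 7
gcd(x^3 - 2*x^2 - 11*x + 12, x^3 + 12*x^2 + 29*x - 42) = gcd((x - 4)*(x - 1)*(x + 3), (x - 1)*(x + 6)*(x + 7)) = x - 1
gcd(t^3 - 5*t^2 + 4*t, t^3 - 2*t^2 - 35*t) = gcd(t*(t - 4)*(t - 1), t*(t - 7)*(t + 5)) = t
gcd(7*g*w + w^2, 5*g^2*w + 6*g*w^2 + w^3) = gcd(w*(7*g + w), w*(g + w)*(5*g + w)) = w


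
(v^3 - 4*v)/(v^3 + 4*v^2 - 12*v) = (v + 2)/(v + 6)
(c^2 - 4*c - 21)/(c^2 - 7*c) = (c + 3)/c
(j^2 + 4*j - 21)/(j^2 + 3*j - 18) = (j + 7)/(j + 6)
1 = 1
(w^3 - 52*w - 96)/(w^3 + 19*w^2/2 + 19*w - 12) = 2*(w^2 - 6*w - 16)/(2*w^2 + 7*w - 4)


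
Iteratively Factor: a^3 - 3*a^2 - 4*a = (a + 1)*(a^2 - 4*a) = (a - 4)*(a + 1)*(a)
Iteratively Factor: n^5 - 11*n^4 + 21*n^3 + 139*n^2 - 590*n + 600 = (n - 5)*(n^4 - 6*n^3 - 9*n^2 + 94*n - 120) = (n - 5)*(n - 2)*(n^3 - 4*n^2 - 17*n + 60) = (n - 5)*(n - 3)*(n - 2)*(n^2 - n - 20) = (n - 5)^2*(n - 3)*(n - 2)*(n + 4)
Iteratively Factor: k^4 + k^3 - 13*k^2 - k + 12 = (k + 1)*(k^3 - 13*k + 12) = (k + 1)*(k + 4)*(k^2 - 4*k + 3) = (k - 3)*(k + 1)*(k + 4)*(k - 1)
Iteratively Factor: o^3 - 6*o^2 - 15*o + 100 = (o - 5)*(o^2 - o - 20) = (o - 5)*(o + 4)*(o - 5)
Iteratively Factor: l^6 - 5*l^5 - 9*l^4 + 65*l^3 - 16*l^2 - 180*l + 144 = (l - 1)*(l^5 - 4*l^4 - 13*l^3 + 52*l^2 + 36*l - 144) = (l - 1)*(l + 2)*(l^4 - 6*l^3 - l^2 + 54*l - 72) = (l - 4)*(l - 1)*(l + 2)*(l^3 - 2*l^2 - 9*l + 18) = (l - 4)*(l - 1)*(l + 2)*(l + 3)*(l^2 - 5*l + 6) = (l - 4)*(l - 3)*(l - 1)*(l + 2)*(l + 3)*(l - 2)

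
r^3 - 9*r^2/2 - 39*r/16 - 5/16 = (r - 5)*(r + 1/4)^2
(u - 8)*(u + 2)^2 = u^3 - 4*u^2 - 28*u - 32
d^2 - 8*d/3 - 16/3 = (d - 4)*(d + 4/3)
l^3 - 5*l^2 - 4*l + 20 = (l - 5)*(l - 2)*(l + 2)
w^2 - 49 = (w - 7)*(w + 7)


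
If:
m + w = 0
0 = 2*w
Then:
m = 0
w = 0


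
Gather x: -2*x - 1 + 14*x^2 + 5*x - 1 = 14*x^2 + 3*x - 2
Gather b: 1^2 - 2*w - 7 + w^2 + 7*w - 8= w^2 + 5*w - 14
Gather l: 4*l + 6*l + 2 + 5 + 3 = 10*l + 10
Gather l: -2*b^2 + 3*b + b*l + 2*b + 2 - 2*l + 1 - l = -2*b^2 + 5*b + l*(b - 3) + 3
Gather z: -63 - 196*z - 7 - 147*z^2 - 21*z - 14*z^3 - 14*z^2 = -14*z^3 - 161*z^2 - 217*z - 70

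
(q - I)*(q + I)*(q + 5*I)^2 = q^4 + 10*I*q^3 - 24*q^2 + 10*I*q - 25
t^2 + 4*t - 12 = (t - 2)*(t + 6)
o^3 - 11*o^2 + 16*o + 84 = (o - 7)*(o - 6)*(o + 2)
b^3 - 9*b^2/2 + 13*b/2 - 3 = (b - 2)*(b - 3/2)*(b - 1)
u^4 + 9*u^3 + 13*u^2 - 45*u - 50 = (u - 2)*(u + 1)*(u + 5)^2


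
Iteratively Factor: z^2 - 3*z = (z - 3)*(z)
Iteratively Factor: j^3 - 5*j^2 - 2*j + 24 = (j - 3)*(j^2 - 2*j - 8) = (j - 4)*(j - 3)*(j + 2)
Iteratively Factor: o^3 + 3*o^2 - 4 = (o - 1)*(o^2 + 4*o + 4) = (o - 1)*(o + 2)*(o + 2)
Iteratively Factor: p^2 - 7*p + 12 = (p - 3)*(p - 4)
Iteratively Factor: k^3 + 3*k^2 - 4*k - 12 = (k - 2)*(k^2 + 5*k + 6) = (k - 2)*(k + 3)*(k + 2)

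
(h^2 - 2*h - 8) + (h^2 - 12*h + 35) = 2*h^2 - 14*h + 27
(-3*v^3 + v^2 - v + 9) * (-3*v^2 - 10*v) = 9*v^5 + 27*v^4 - 7*v^3 - 17*v^2 - 90*v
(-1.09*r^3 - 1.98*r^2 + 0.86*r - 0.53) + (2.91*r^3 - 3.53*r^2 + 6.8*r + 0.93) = 1.82*r^3 - 5.51*r^2 + 7.66*r + 0.4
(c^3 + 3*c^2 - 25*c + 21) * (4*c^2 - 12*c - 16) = 4*c^5 - 152*c^3 + 336*c^2 + 148*c - 336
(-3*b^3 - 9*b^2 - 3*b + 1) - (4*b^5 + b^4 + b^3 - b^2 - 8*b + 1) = -4*b^5 - b^4 - 4*b^3 - 8*b^2 + 5*b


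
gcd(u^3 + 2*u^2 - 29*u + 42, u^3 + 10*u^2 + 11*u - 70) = u^2 + 5*u - 14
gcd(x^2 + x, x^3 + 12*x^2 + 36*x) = x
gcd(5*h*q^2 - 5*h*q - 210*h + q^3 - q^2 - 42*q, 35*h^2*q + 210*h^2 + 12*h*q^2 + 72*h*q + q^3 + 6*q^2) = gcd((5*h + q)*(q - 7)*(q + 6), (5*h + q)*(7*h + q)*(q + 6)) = 5*h*q + 30*h + q^2 + 6*q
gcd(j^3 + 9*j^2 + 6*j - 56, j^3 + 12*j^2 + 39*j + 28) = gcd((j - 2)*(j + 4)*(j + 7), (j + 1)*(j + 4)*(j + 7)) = j^2 + 11*j + 28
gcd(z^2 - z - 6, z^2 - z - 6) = z^2 - z - 6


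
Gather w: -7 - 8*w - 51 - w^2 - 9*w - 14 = -w^2 - 17*w - 72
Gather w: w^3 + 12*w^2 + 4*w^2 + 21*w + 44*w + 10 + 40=w^3 + 16*w^2 + 65*w + 50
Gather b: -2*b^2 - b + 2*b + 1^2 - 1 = -2*b^2 + b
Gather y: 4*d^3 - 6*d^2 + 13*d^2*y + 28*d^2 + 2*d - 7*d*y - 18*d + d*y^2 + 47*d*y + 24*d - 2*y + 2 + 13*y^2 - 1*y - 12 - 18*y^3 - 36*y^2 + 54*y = 4*d^3 + 22*d^2 + 8*d - 18*y^3 + y^2*(d - 23) + y*(13*d^2 + 40*d + 51) - 10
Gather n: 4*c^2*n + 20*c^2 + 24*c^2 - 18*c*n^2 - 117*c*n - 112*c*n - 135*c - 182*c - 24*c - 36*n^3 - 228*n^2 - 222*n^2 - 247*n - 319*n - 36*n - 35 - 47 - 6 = 44*c^2 - 341*c - 36*n^3 + n^2*(-18*c - 450) + n*(4*c^2 - 229*c - 602) - 88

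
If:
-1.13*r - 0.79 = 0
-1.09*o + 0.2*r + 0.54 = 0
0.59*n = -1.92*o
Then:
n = -1.19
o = 0.37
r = -0.70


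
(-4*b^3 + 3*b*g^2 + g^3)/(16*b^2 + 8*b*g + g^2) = (-4*b^3 + 3*b*g^2 + g^3)/(16*b^2 + 8*b*g + g^2)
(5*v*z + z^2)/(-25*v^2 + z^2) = z/(-5*v + z)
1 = 1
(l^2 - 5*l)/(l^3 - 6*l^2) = (l - 5)/(l*(l - 6))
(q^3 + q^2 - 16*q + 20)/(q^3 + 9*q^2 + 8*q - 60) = (q - 2)/(q + 6)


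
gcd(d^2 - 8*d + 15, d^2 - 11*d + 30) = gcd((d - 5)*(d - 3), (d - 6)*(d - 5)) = d - 5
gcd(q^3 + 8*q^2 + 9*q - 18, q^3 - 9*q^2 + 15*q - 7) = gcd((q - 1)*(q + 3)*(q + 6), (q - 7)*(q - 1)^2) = q - 1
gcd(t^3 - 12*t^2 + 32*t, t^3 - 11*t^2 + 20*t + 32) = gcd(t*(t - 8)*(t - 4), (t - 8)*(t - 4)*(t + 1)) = t^2 - 12*t + 32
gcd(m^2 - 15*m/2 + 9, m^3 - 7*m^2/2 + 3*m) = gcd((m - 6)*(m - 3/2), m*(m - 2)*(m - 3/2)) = m - 3/2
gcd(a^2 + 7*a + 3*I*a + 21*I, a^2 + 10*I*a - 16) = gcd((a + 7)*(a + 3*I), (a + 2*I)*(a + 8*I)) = 1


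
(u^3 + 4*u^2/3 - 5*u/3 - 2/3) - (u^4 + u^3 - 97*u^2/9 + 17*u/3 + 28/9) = -u^4 + 109*u^2/9 - 22*u/3 - 34/9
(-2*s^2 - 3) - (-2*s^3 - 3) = 2*s^3 - 2*s^2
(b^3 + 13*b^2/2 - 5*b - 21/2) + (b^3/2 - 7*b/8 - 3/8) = 3*b^3/2 + 13*b^2/2 - 47*b/8 - 87/8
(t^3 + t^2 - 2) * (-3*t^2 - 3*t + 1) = -3*t^5 - 6*t^4 - 2*t^3 + 7*t^2 + 6*t - 2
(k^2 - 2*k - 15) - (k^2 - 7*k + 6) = 5*k - 21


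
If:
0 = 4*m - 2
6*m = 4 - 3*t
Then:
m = 1/2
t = 1/3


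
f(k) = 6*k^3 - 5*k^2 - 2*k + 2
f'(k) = 18*k^2 - 10*k - 2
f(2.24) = 39.87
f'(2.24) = 65.92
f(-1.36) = -19.62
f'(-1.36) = 44.89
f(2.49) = 58.65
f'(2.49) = 84.70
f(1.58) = 10.02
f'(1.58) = 27.14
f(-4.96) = -843.23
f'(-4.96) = 490.43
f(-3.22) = -243.72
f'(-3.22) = 216.83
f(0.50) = 0.50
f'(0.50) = -2.50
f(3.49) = 189.17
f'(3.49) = 182.34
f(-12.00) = -11062.00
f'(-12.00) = 2710.00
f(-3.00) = -199.00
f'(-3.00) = 190.00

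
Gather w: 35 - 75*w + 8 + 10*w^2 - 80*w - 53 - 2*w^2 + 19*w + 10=8*w^2 - 136*w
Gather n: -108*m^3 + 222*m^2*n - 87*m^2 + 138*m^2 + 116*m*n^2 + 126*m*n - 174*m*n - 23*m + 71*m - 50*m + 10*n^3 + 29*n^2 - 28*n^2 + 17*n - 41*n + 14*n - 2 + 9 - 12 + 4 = -108*m^3 + 51*m^2 - 2*m + 10*n^3 + n^2*(116*m + 1) + n*(222*m^2 - 48*m - 10) - 1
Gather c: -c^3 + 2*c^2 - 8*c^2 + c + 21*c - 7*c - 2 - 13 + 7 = -c^3 - 6*c^2 + 15*c - 8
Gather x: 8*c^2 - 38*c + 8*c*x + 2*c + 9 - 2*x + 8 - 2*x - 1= 8*c^2 - 36*c + x*(8*c - 4) + 16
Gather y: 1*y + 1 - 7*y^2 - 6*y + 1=-7*y^2 - 5*y + 2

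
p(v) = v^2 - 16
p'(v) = 2*v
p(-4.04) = 0.32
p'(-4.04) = -8.08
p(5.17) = 10.73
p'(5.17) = 10.34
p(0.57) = -15.68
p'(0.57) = 1.14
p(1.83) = -12.65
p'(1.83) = 3.66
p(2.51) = -9.70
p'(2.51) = 5.02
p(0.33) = -15.89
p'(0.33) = 0.66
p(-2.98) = -7.12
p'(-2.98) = -5.96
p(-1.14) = -14.70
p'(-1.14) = -2.28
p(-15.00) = 209.00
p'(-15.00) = -30.00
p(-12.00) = 128.00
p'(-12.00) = -24.00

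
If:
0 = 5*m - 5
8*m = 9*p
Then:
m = 1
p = 8/9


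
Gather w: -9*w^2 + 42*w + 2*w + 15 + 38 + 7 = -9*w^2 + 44*w + 60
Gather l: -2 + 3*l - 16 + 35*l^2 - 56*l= 35*l^2 - 53*l - 18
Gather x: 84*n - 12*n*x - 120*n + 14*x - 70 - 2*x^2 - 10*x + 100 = -36*n - 2*x^2 + x*(4 - 12*n) + 30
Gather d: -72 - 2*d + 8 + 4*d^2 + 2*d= 4*d^2 - 64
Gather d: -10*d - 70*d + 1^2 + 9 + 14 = 24 - 80*d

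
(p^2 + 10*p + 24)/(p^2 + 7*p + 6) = (p + 4)/(p + 1)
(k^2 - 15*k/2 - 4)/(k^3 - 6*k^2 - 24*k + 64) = (k + 1/2)/(k^2 + 2*k - 8)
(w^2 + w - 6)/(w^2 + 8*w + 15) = (w - 2)/(w + 5)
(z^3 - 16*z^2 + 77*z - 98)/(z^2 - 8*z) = (z^3 - 16*z^2 + 77*z - 98)/(z*(z - 8))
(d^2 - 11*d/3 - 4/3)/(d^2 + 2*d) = (3*d^2 - 11*d - 4)/(3*d*(d + 2))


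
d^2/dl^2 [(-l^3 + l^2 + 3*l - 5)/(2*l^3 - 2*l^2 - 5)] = 6*(12*l^5 - 72*l^4 + 84*l^3 + 30*l^2 - 105*l + 25)/(8*l^9 - 24*l^8 + 24*l^7 - 68*l^6 + 120*l^5 - 60*l^4 + 150*l^3 - 150*l^2 - 125)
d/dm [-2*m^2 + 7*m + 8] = 7 - 4*m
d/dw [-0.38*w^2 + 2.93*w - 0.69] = 2.93 - 0.76*w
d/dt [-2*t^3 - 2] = -6*t^2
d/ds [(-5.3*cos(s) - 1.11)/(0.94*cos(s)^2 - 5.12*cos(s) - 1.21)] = (4.982*sin(s)^2 - 2.0868*cos(s) - 5.7118)*sin(s)/(-0.94*cos(s)^2 + 5.12*cos(s) + 1.21)^2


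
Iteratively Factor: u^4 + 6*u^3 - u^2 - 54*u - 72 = (u + 3)*(u^3 + 3*u^2 - 10*u - 24) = (u - 3)*(u + 3)*(u^2 + 6*u + 8) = (u - 3)*(u + 2)*(u + 3)*(u + 4)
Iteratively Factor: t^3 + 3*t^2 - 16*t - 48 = (t - 4)*(t^2 + 7*t + 12) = (t - 4)*(t + 3)*(t + 4)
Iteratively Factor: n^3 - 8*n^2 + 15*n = (n - 5)*(n^2 - 3*n) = n*(n - 5)*(n - 3)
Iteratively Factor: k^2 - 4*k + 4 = (k - 2)*(k - 2)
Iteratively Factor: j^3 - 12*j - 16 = (j - 4)*(j^2 + 4*j + 4) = (j - 4)*(j + 2)*(j + 2)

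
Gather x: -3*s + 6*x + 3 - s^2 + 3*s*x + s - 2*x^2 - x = -s^2 - 2*s - 2*x^2 + x*(3*s + 5) + 3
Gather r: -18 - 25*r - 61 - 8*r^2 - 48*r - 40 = -8*r^2 - 73*r - 119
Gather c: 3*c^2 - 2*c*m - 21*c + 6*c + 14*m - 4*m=3*c^2 + c*(-2*m - 15) + 10*m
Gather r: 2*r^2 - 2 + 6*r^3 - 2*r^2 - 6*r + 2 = 6*r^3 - 6*r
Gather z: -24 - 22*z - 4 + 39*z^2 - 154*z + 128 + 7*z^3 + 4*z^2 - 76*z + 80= 7*z^3 + 43*z^2 - 252*z + 180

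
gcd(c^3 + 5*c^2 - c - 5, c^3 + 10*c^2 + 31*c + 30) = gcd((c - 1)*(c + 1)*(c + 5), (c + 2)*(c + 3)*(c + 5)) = c + 5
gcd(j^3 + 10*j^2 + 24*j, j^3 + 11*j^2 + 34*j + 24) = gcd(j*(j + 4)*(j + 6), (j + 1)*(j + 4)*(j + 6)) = j^2 + 10*j + 24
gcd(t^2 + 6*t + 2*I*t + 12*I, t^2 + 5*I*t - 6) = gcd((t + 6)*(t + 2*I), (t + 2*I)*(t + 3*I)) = t + 2*I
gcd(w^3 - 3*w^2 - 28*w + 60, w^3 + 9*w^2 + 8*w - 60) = w^2 + 3*w - 10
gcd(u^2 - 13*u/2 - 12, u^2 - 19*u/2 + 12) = u - 8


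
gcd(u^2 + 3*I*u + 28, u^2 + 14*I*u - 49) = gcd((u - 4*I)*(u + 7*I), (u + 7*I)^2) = u + 7*I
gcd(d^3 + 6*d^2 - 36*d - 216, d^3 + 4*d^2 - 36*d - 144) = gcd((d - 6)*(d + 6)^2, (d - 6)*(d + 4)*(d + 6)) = d^2 - 36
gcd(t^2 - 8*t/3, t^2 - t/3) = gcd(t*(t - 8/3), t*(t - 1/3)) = t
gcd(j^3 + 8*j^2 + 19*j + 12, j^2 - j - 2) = j + 1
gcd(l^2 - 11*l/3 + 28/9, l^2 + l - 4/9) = 1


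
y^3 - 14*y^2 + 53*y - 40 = (y - 8)*(y - 5)*(y - 1)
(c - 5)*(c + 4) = c^2 - c - 20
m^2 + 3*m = m*(m + 3)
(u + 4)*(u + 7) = u^2 + 11*u + 28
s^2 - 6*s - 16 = (s - 8)*(s + 2)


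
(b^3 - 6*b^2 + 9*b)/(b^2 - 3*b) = b - 3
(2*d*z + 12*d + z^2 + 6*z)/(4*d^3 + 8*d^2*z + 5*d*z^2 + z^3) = (z + 6)/(2*d^2 + 3*d*z + z^2)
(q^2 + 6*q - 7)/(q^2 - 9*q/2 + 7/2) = 2*(q + 7)/(2*q - 7)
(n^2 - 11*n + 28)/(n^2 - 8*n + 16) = (n - 7)/(n - 4)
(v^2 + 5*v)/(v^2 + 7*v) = (v + 5)/(v + 7)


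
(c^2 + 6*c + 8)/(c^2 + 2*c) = (c + 4)/c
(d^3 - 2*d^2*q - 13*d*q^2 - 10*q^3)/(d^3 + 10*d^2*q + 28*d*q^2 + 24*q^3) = (d^2 - 4*d*q - 5*q^2)/(d^2 + 8*d*q + 12*q^2)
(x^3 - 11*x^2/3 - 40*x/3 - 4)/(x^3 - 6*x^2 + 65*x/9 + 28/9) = 3*(x^2 - 4*x - 12)/(3*x^2 - 19*x + 28)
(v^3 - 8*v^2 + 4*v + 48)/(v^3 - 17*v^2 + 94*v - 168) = (v + 2)/(v - 7)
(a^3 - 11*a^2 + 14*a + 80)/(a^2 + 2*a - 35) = (a^2 - 6*a - 16)/(a + 7)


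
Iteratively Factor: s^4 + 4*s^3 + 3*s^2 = (s + 1)*(s^3 + 3*s^2) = (s + 1)*(s + 3)*(s^2) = s*(s + 1)*(s + 3)*(s)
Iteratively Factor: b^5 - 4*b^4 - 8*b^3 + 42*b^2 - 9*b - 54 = (b + 1)*(b^4 - 5*b^3 - 3*b^2 + 45*b - 54) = (b - 3)*(b + 1)*(b^3 - 2*b^2 - 9*b + 18) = (b - 3)*(b - 2)*(b + 1)*(b^2 - 9) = (b - 3)^2*(b - 2)*(b + 1)*(b + 3)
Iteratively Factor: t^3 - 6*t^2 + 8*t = (t - 4)*(t^2 - 2*t) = (t - 4)*(t - 2)*(t)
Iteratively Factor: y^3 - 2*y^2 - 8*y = (y)*(y^2 - 2*y - 8) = y*(y + 2)*(y - 4)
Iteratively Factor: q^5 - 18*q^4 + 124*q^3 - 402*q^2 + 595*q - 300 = (q - 3)*(q^4 - 15*q^3 + 79*q^2 - 165*q + 100) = (q - 5)*(q - 3)*(q^3 - 10*q^2 + 29*q - 20) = (q - 5)*(q - 3)*(q - 1)*(q^2 - 9*q + 20) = (q - 5)*(q - 4)*(q - 3)*(q - 1)*(q - 5)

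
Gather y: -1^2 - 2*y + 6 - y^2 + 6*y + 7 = -y^2 + 4*y + 12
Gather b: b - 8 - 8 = b - 16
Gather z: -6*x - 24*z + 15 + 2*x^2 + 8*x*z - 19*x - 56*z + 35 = 2*x^2 - 25*x + z*(8*x - 80) + 50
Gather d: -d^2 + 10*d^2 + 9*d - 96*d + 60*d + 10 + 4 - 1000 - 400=9*d^2 - 27*d - 1386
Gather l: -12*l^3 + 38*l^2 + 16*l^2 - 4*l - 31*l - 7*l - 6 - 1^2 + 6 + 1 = -12*l^3 + 54*l^2 - 42*l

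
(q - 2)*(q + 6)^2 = q^3 + 10*q^2 + 12*q - 72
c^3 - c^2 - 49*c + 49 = (c - 7)*(c - 1)*(c + 7)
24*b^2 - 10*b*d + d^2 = (-6*b + d)*(-4*b + d)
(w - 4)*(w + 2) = w^2 - 2*w - 8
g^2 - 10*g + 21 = (g - 7)*(g - 3)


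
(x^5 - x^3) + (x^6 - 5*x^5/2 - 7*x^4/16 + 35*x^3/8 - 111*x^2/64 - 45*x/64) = x^6 - 3*x^5/2 - 7*x^4/16 + 27*x^3/8 - 111*x^2/64 - 45*x/64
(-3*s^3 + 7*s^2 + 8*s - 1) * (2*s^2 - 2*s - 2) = -6*s^5 + 20*s^4 + 8*s^3 - 32*s^2 - 14*s + 2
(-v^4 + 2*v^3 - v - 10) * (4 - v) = v^5 - 6*v^4 + 8*v^3 + v^2 + 6*v - 40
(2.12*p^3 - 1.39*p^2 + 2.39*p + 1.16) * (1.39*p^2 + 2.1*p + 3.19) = 2.9468*p^5 + 2.5199*p^4 + 7.1659*p^3 + 2.1973*p^2 + 10.0601*p + 3.7004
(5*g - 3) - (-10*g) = 15*g - 3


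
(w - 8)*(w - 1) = w^2 - 9*w + 8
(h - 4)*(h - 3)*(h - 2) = h^3 - 9*h^2 + 26*h - 24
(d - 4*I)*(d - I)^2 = d^3 - 6*I*d^2 - 9*d + 4*I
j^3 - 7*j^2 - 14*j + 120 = (j - 6)*(j - 5)*(j + 4)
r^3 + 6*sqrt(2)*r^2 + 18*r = r*(r + 3*sqrt(2))^2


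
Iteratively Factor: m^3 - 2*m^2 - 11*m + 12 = (m - 4)*(m^2 + 2*m - 3) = (m - 4)*(m + 3)*(m - 1)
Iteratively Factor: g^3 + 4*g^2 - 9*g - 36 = (g - 3)*(g^2 + 7*g + 12) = (g - 3)*(g + 4)*(g + 3)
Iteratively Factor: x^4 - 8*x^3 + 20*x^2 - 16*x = (x - 2)*(x^3 - 6*x^2 + 8*x) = (x - 2)^2*(x^2 - 4*x) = (x - 4)*(x - 2)^2*(x)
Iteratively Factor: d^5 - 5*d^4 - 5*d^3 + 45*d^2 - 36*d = (d - 4)*(d^4 - d^3 - 9*d^2 + 9*d) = (d - 4)*(d + 3)*(d^3 - 4*d^2 + 3*d) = (d - 4)*(d - 1)*(d + 3)*(d^2 - 3*d) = d*(d - 4)*(d - 1)*(d + 3)*(d - 3)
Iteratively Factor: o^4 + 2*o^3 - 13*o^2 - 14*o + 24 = (o - 3)*(o^3 + 5*o^2 + 2*o - 8) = (o - 3)*(o + 2)*(o^2 + 3*o - 4) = (o - 3)*(o + 2)*(o + 4)*(o - 1)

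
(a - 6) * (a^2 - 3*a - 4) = a^3 - 9*a^2 + 14*a + 24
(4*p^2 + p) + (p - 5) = 4*p^2 + 2*p - 5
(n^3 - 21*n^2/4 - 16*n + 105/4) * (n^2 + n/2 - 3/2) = n^5 - 19*n^4/4 - 161*n^3/8 + 209*n^2/8 + 297*n/8 - 315/8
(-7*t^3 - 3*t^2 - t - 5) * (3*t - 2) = -21*t^4 + 5*t^3 + 3*t^2 - 13*t + 10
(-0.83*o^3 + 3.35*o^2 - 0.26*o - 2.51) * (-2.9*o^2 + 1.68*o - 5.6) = 2.407*o^5 - 11.1094*o^4 + 11.03*o^3 - 11.9178*o^2 - 2.7608*o + 14.056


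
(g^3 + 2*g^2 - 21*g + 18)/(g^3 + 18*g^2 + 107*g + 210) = (g^2 - 4*g + 3)/(g^2 + 12*g + 35)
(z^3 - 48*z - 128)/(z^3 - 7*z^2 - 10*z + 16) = (z^2 + 8*z + 16)/(z^2 + z - 2)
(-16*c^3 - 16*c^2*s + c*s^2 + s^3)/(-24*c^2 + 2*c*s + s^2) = (4*c^2 + 5*c*s + s^2)/(6*c + s)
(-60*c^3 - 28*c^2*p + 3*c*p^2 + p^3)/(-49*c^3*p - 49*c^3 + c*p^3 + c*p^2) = (60*c^3 + 28*c^2*p - 3*c*p^2 - p^3)/(c*(49*c^2*p + 49*c^2 - p^3 - p^2))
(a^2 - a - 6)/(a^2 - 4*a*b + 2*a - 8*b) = (a - 3)/(a - 4*b)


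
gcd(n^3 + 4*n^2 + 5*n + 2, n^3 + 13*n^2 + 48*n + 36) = n + 1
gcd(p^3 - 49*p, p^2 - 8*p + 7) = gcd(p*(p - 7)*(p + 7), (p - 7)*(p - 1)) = p - 7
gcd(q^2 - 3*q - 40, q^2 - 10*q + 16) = q - 8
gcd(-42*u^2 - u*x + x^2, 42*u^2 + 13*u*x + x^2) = 6*u + x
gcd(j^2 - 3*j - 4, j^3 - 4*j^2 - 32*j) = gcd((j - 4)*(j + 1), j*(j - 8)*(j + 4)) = 1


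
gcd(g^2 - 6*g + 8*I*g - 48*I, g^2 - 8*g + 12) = g - 6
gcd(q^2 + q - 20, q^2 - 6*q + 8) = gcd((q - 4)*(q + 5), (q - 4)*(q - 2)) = q - 4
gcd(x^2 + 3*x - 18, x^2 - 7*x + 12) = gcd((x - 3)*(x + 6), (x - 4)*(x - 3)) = x - 3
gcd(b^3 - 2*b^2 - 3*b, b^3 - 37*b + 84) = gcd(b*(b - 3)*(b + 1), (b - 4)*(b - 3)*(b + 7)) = b - 3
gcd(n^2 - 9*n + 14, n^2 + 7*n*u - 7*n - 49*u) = n - 7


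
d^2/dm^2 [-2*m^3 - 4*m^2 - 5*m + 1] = -12*m - 8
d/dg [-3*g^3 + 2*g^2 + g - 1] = -9*g^2 + 4*g + 1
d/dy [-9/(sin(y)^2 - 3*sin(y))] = 9*(2*sin(y) - 3)*cos(y)/((sin(y) - 3)^2*sin(y)^2)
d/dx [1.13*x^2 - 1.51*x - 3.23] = 2.26*x - 1.51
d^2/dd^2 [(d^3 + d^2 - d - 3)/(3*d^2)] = 2*(-d - 9)/(3*d^4)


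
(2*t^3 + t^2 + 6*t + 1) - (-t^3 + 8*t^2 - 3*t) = 3*t^3 - 7*t^2 + 9*t + 1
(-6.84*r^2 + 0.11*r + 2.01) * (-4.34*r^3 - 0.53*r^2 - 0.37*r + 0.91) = 29.6856*r^5 + 3.1478*r^4 - 6.2509*r^3 - 7.3304*r^2 - 0.6436*r + 1.8291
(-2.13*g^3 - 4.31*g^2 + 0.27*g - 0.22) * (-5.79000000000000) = 12.3327*g^3 + 24.9549*g^2 - 1.5633*g + 1.2738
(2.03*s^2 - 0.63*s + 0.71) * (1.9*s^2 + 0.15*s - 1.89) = 3.857*s^4 - 0.8925*s^3 - 2.5822*s^2 + 1.2972*s - 1.3419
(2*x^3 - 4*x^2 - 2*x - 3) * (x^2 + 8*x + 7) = 2*x^5 + 12*x^4 - 20*x^3 - 47*x^2 - 38*x - 21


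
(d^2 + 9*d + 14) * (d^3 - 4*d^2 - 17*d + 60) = d^5 + 5*d^4 - 39*d^3 - 149*d^2 + 302*d + 840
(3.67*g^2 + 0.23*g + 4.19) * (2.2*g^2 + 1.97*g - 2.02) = 8.074*g^4 + 7.7359*g^3 + 2.2577*g^2 + 7.7897*g - 8.4638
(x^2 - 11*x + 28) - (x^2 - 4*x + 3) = 25 - 7*x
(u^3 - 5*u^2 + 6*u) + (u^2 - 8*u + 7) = u^3 - 4*u^2 - 2*u + 7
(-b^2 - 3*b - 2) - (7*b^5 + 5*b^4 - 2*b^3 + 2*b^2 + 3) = -7*b^5 - 5*b^4 + 2*b^3 - 3*b^2 - 3*b - 5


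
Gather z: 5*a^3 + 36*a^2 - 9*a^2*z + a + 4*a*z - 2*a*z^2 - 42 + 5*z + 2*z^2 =5*a^3 + 36*a^2 + a + z^2*(2 - 2*a) + z*(-9*a^2 + 4*a + 5) - 42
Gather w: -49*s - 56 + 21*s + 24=-28*s - 32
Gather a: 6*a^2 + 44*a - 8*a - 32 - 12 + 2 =6*a^2 + 36*a - 42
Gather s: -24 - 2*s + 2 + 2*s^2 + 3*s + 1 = 2*s^2 + s - 21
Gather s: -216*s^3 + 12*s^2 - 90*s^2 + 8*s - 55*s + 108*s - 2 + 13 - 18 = -216*s^3 - 78*s^2 + 61*s - 7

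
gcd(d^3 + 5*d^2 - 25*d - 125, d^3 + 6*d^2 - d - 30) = d + 5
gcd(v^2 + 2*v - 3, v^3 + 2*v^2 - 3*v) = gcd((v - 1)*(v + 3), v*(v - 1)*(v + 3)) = v^2 + 2*v - 3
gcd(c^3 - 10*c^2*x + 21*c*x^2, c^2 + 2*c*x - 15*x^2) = -c + 3*x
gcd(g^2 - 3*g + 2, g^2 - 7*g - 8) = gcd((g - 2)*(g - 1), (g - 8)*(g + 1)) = 1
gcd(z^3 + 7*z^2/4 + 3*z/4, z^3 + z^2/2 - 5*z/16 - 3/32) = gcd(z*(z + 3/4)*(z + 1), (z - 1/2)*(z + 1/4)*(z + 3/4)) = z + 3/4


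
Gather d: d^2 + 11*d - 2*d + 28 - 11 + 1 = d^2 + 9*d + 18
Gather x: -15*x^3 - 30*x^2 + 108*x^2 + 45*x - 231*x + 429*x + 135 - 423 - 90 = -15*x^3 + 78*x^2 + 243*x - 378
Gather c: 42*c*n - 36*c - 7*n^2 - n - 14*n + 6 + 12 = c*(42*n - 36) - 7*n^2 - 15*n + 18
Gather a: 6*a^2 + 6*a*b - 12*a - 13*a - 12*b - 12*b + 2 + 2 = 6*a^2 + a*(6*b - 25) - 24*b + 4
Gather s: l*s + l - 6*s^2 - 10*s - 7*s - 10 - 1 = l - 6*s^2 + s*(l - 17) - 11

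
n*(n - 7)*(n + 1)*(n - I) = n^4 - 6*n^3 - I*n^3 - 7*n^2 + 6*I*n^2 + 7*I*n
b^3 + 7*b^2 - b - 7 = (b - 1)*(b + 1)*(b + 7)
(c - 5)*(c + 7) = c^2 + 2*c - 35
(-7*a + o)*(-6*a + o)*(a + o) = 42*a^3 + 29*a^2*o - 12*a*o^2 + o^3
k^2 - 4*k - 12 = (k - 6)*(k + 2)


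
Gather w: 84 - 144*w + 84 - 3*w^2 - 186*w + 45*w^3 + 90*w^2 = 45*w^3 + 87*w^2 - 330*w + 168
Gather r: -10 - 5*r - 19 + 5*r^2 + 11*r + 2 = 5*r^2 + 6*r - 27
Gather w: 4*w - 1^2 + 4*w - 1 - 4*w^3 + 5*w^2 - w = -4*w^3 + 5*w^2 + 7*w - 2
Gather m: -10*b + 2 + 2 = 4 - 10*b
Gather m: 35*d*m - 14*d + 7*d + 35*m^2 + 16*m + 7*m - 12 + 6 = -7*d + 35*m^2 + m*(35*d + 23) - 6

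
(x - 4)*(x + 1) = x^2 - 3*x - 4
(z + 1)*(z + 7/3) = z^2 + 10*z/3 + 7/3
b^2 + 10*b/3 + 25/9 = (b + 5/3)^2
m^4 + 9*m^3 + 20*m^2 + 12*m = m*(m + 1)*(m + 2)*(m + 6)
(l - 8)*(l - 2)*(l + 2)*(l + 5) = l^4 - 3*l^3 - 44*l^2 + 12*l + 160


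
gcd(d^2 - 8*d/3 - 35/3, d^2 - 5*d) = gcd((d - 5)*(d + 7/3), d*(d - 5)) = d - 5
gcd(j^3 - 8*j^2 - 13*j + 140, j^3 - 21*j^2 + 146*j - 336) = j - 7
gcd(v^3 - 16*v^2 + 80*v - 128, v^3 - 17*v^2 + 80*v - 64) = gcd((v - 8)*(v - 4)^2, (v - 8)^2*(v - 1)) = v - 8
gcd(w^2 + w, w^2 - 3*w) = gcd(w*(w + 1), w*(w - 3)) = w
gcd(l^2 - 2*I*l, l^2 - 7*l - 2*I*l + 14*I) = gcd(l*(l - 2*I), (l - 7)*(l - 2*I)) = l - 2*I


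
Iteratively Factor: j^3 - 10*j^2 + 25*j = (j - 5)*(j^2 - 5*j) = (j - 5)^2*(j)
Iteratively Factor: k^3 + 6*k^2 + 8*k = (k + 4)*(k^2 + 2*k) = k*(k + 4)*(k + 2)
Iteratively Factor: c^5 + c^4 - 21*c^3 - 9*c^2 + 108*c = (c - 3)*(c^4 + 4*c^3 - 9*c^2 - 36*c) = (c - 3)*(c + 3)*(c^3 + c^2 - 12*c) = (c - 3)*(c + 3)*(c + 4)*(c^2 - 3*c) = c*(c - 3)*(c + 3)*(c + 4)*(c - 3)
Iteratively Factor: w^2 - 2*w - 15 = (w - 5)*(w + 3)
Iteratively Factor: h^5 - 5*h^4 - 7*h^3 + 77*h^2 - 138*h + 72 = (h - 3)*(h^4 - 2*h^3 - 13*h^2 + 38*h - 24) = (h - 3)^2*(h^3 + h^2 - 10*h + 8) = (h - 3)^2*(h + 4)*(h^2 - 3*h + 2) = (h - 3)^2*(h - 2)*(h + 4)*(h - 1)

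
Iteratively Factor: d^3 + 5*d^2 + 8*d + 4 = (d + 2)*(d^2 + 3*d + 2) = (d + 1)*(d + 2)*(d + 2)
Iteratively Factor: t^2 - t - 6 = (t - 3)*(t + 2)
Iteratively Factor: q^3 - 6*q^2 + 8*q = (q)*(q^2 - 6*q + 8) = q*(q - 2)*(q - 4)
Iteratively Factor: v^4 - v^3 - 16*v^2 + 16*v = (v)*(v^3 - v^2 - 16*v + 16) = v*(v - 4)*(v^2 + 3*v - 4) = v*(v - 4)*(v - 1)*(v + 4)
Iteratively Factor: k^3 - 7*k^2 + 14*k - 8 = (k - 2)*(k^2 - 5*k + 4) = (k - 4)*(k - 2)*(k - 1)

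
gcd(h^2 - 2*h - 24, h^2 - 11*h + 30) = h - 6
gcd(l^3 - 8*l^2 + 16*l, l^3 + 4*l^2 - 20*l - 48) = l - 4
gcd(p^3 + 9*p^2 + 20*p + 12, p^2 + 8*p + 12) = p^2 + 8*p + 12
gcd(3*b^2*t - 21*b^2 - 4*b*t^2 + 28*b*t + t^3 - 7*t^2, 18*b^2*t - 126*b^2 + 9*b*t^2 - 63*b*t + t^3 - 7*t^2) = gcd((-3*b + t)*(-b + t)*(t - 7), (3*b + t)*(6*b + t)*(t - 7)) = t - 7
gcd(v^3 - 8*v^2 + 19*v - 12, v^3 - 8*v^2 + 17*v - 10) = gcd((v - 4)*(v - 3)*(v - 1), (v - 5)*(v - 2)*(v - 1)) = v - 1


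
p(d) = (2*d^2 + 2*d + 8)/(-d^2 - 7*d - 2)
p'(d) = (2*d + 7)*(2*d^2 + 2*d + 8)/(-d^2 - 7*d - 2)^2 + (4*d + 2)/(-d^2 - 7*d - 2) = 4*(-3*d^2 + 2*d + 13)/(d^4 + 14*d^3 + 53*d^2 + 28*d + 4)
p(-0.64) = 3.64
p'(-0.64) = 9.79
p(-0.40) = 11.75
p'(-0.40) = 114.45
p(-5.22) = 7.14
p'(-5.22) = -5.96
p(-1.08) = 1.86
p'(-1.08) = 1.52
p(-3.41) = 2.39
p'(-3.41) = -1.09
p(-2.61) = 1.73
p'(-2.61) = -0.57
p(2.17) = -0.99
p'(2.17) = 0.03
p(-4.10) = 3.38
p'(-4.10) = -1.87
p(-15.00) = -3.51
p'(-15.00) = -0.19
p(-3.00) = 2.00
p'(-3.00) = -0.80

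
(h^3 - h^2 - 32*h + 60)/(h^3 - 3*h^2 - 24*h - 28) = (-h^3 + h^2 + 32*h - 60)/(-h^3 + 3*h^2 + 24*h + 28)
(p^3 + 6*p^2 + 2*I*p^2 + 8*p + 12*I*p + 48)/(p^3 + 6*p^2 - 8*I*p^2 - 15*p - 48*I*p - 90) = (p^2 + 2*I*p + 8)/(p^2 - 8*I*p - 15)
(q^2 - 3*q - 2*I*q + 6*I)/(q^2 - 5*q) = (q^2 - 3*q - 2*I*q + 6*I)/(q*(q - 5))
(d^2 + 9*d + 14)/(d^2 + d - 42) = (d + 2)/(d - 6)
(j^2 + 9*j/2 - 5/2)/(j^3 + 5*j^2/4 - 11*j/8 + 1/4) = 4*(j + 5)/(4*j^2 + 7*j - 2)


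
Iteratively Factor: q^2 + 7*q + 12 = (q + 3)*(q + 4)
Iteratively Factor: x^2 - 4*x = (x)*(x - 4)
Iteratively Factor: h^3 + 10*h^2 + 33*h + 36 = (h + 3)*(h^2 + 7*h + 12) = (h + 3)^2*(h + 4)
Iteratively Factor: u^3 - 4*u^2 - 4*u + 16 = (u - 4)*(u^2 - 4) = (u - 4)*(u + 2)*(u - 2)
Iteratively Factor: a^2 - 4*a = (a)*(a - 4)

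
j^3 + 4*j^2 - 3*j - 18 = (j - 2)*(j + 3)^2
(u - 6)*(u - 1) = u^2 - 7*u + 6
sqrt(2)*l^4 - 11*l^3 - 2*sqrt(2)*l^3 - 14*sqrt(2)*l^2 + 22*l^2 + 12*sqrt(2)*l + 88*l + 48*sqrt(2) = (l - 4)*(l + 2)*(l - 6*sqrt(2))*(sqrt(2)*l + 1)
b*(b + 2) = b^2 + 2*b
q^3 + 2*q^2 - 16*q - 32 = (q - 4)*(q + 2)*(q + 4)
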